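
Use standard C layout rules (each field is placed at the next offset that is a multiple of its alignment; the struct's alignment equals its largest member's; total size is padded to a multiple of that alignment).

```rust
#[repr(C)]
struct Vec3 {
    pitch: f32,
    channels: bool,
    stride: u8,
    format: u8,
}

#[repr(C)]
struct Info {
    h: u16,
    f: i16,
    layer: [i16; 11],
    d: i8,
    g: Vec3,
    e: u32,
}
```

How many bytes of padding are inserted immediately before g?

Vec3: pitch at 0 (size 4, align 4) → ends 4; channels at 4 (size 1, align 1) → ends 5; stride at 5 (size 1, align 1) → ends 6; format at 6 (size 1, align 1) → ends 7; tail pad 1 to reach multiple of 4; total 8 bytes, alignment 4
h at 0 (size 2, align 2) → ends 2
f at 2 (size 2, align 2) → ends 4
layer at 4 (size 22, align 2) → ends 26
d at 26 (size 1, align 1) → ends 27
pad 1 to align 4 for g
g at 28 (size 8, align 4) → ends 36

1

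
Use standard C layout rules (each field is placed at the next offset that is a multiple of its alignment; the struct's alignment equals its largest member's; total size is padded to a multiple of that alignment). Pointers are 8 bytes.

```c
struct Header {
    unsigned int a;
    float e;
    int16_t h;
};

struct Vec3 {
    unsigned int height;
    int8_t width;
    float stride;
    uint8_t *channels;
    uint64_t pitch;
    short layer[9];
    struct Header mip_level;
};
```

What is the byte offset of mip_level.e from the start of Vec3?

Header: @0: a [4B, align 4] → 4; @4: e [4B, align 4] → 8; @8: h [2B, align 2] → 10; +2 tail pad (align 4); size 12, align 4
@0: height [4B, align 4] → 4
@4: width [1B, align 1] → 5
+3 pad (align 4)
@8: stride [4B, align 4] → 12
+4 pad (align 8)
@16: channels [8B, align 8] → 24
@24: pitch [8B, align 8] → 32
@32: layer [18B, align 2] → 50
+2 pad (align 4)
@52: mip_level [12B, align 4] → 64
within Header: e at 4
52 + 4 = 56

56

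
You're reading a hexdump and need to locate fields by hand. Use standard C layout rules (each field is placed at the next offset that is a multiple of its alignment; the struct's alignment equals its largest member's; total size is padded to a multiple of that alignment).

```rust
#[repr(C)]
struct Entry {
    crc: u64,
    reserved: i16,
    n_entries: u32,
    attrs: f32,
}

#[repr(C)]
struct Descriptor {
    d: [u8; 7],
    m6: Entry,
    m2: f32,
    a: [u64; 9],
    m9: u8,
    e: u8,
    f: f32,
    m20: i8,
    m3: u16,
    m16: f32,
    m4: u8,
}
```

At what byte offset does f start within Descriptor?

Entry: crc at 0 (size 8, align 8) → ends 8; reserved at 8 (size 2, align 2) → ends 10; pad 2 to align 4 for n_entries; n_entries at 12 (size 4, align 4) → ends 16; attrs at 16 (size 4, align 4) → ends 20; tail pad 4 to reach multiple of 8; total 24 bytes, alignment 8
d at 0 (size 7, align 1) → ends 7
pad 1 to align 8 for m6
m6 at 8 (size 24, align 8) → ends 32
m2 at 32 (size 4, align 4) → ends 36
pad 4 to align 8 for a
a at 40 (size 72, align 8) → ends 112
m9 at 112 (size 1, align 1) → ends 113
e at 113 (size 1, align 1) → ends 114
pad 2 to align 4 for f
f at 116 (size 4, align 4) → ends 120

116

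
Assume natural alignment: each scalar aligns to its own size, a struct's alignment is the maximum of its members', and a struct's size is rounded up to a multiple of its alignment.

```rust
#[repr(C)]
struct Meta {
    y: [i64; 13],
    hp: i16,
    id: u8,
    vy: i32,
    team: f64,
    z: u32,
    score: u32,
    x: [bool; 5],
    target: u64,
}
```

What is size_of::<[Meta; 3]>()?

0..104  y  (104B, 8-aligned)
104..106  hp  (2B, 2-aligned)
106..107  id  (1B, 1-aligned)
107..108  -- padding (1B)
108..112  vy  (4B, 4-aligned)
112..120  team  (8B, 8-aligned)
120..124  z  (4B, 4-aligned)
124..128  score  (4B, 4-aligned)
128..133  x  (5B, 1-aligned)
133..136  -- padding (3B)
136..144  target  (8B, 8-aligned)
sizeof = 144, alignof = 8
array of 3: 3 × 144 = 432

432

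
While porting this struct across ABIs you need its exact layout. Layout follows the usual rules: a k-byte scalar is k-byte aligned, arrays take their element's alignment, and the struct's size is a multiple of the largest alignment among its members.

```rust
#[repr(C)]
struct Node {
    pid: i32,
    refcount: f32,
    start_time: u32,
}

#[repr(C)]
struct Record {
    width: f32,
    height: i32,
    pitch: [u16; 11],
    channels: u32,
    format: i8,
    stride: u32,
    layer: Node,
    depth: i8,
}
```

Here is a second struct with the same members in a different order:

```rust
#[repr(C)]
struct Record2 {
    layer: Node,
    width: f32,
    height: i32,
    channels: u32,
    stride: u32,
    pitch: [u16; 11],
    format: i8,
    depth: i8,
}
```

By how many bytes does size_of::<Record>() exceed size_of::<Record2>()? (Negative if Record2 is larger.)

Node: @0: pid [4B, align 4] → 4; @4: refcount [4B, align 4] → 8; @8: start_time [4B, align 4] → 12; size 12, align 4
@0: width [4B, align 4] → 4
@4: height [4B, align 4] → 8
@8: pitch [22B, align 2] → 30
+2 pad (align 4)
@32: channels [4B, align 4] → 36
@36: format [1B, align 1] → 37
+3 pad (align 4)
@40: stride [4B, align 4] → 44
@44: layer [12B, align 4] → 56
@56: depth [1B, align 1] → 57
+3 tail pad (align 4)
size 60, align 4
— Record2 —
@0: layer [12B, align 4] → 12
@12: width [4B, align 4] → 16
@16: height [4B, align 4] → 20
@20: channels [4B, align 4] → 24
@24: stride [4B, align 4] → 28
@28: pitch [22B, align 2] → 50
@50: format [1B, align 1] → 51
@51: depth [1B, align 1] → 52
size 52, align 4
60 − 52 = 8

8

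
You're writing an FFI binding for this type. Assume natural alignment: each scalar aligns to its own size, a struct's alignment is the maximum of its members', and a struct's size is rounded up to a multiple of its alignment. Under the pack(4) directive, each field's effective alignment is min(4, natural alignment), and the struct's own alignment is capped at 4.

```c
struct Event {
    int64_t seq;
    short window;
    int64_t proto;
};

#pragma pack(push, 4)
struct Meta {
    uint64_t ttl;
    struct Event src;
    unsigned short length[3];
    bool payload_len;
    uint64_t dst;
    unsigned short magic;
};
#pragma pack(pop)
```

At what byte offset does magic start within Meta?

48

Event: 0..8  seq  (8B, 8-aligned); 8..10  window  (2B, 2-aligned); 10..16  -- padding (6B); 16..24  proto  (8B, 8-aligned); sizeof = 24, alignof = 8
0..8  ttl  (8B, 4-aligned)
8..32  src  (24B, 4-aligned)
32..38  length  (6B, 2-aligned)
38..39  payload_len  (1B, 1-aligned)
39..40  -- padding (1B)
40..48  dst  (8B, 4-aligned)
48..50  magic  (2B, 2-aligned)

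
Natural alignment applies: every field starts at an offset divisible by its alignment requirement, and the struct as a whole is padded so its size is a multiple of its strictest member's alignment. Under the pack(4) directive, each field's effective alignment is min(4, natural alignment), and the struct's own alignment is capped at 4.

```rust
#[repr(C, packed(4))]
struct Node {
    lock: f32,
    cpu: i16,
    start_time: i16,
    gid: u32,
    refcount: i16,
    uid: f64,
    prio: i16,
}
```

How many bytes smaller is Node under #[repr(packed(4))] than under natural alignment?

natural layout:
  0..4  lock  (4B, 4-aligned)
  4..6  cpu  (2B, 2-aligned)
  6..8  start_time  (2B, 2-aligned)
  8..12  gid  (4B, 4-aligned)
  12..14  refcount  (2B, 2-aligned)
  14..16  -- padding (2B)
  16..24  uid  (8B, 8-aligned)
  24..26  prio  (2B, 2-aligned)
  26..32  -- tail padding (6B)
  sizeof = 32, alignof = 8
packed(4) layout:
  0..4  lock  (4B, 4-aligned)
  4..6  cpu  (2B, 2-aligned)
  6..8  start_time  (2B, 2-aligned)
  8..12  gid  (4B, 4-aligned)
  12..14  refcount  (2B, 2-aligned)
  14..16  -- padding (2B)
  16..24  uid  (8B, 4-aligned)
  24..26  prio  (2B, 2-aligned)
  26..28  -- tail padding (2B)
  sizeof = 28, alignof = 4
32 − 28 = 4

4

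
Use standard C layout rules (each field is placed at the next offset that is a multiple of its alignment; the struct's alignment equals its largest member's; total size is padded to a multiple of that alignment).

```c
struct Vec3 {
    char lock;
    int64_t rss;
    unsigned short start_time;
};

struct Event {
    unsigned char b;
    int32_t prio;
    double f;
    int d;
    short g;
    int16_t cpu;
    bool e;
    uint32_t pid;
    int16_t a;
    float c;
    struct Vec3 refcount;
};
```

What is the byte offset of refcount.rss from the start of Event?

Vec3: 0..1  lock  (1B, 1-aligned); 1..8  -- padding (7B); 8..16  rss  (8B, 8-aligned); 16..18  start_time  (2B, 2-aligned); 18..24  -- tail padding (6B); sizeof = 24, alignof = 8
0..1  b  (1B, 1-aligned)
1..4  -- padding (3B)
4..8  prio  (4B, 4-aligned)
8..16  f  (8B, 8-aligned)
16..20  d  (4B, 4-aligned)
20..22  g  (2B, 2-aligned)
22..24  cpu  (2B, 2-aligned)
24..25  e  (1B, 1-aligned)
25..28  -- padding (3B)
28..32  pid  (4B, 4-aligned)
32..34  a  (2B, 2-aligned)
34..36  -- padding (2B)
36..40  c  (4B, 4-aligned)
40..64  refcount  (24B, 8-aligned)
within Vec3: rss at 8
40 + 8 = 48

48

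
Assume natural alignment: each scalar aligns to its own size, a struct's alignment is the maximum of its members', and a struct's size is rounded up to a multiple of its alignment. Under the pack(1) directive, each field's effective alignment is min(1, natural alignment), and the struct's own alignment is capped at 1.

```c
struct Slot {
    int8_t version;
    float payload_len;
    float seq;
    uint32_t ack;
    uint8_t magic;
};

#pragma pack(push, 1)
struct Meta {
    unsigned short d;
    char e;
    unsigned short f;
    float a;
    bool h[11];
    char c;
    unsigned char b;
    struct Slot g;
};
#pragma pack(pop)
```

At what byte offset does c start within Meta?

20

Slot: @0: version [1B, align 1] → 1; +3 pad (align 4); @4: payload_len [4B, align 4] → 8; @8: seq [4B, align 4] → 12; @12: ack [4B, align 4] → 16; @16: magic [1B, align 1] → 17; +3 tail pad (align 4); size 20, align 4
@0: d [2B, align 1] → 2
@2: e [1B, align 1] → 3
@3: f [2B, align 1] → 5
@5: a [4B, align 1] → 9
@9: h [11B, align 1] → 20
@20: c [1B, align 1] → 21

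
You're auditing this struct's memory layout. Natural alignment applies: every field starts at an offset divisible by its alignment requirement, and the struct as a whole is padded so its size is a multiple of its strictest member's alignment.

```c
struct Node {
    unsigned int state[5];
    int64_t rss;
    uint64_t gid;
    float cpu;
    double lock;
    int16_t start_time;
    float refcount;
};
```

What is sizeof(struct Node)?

state at 0 (size 20, align 4) → ends 20
pad 4 to align 8 for rss
rss at 24 (size 8, align 8) → ends 32
gid at 32 (size 8, align 8) → ends 40
cpu at 40 (size 4, align 4) → ends 44
pad 4 to align 8 for lock
lock at 48 (size 8, align 8) → ends 56
start_time at 56 (size 2, align 2) → ends 58
pad 2 to align 4 for refcount
refcount at 60 (size 4, align 4) → ends 64
total 64 bytes, alignment 8

64 bytes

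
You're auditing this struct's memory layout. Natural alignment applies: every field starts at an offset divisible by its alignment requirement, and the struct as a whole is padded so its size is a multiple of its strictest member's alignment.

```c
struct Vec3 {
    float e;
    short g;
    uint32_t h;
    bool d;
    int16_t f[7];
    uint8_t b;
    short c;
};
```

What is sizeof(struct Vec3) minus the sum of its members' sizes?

0..4  e  (4B, 4-aligned)
4..6  g  (2B, 2-aligned)
6..8  -- padding (2B)
8..12  h  (4B, 4-aligned)
12..13  d  (1B, 1-aligned)
13..14  -- padding (1B)
14..28  f  (14B, 2-aligned)
28..29  b  (1B, 1-aligned)
29..30  -- padding (1B)
30..32  c  (2B, 2-aligned)
sizeof = 32, alignof = 4
data bytes 28, size 32 → padding 4

4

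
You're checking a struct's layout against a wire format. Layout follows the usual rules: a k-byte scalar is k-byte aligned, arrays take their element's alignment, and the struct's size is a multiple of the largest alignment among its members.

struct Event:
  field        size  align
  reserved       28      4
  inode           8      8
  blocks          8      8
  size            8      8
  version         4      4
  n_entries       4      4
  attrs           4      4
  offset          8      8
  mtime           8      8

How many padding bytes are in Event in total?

8

@0: reserved [28B, align 4] → 28
+4 pad (align 8)
@32: inode [8B, align 8] → 40
@40: blocks [8B, align 8] → 48
@48: size [8B, align 8] → 56
@56: version [4B, align 4] → 60
@60: n_entries [4B, align 4] → 64
@64: attrs [4B, align 4] → 68
+4 pad (align 8)
@72: offset [8B, align 8] → 80
@80: mtime [8B, align 8] → 88
size 88, align 8
data bytes 80, size 88 → padding 8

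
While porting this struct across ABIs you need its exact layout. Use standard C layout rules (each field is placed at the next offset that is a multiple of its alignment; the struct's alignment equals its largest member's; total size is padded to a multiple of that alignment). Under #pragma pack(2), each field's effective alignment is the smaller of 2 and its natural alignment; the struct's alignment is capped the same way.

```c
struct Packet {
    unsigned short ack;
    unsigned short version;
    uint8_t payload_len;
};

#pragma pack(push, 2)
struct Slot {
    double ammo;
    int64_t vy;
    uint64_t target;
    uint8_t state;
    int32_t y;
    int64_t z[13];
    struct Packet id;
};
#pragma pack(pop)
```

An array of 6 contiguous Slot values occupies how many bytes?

840

Packet: @0: ack [2B, align 2] → 2; @2: version [2B, align 2] → 4; @4: payload_len [1B, align 1] → 5; +1 tail pad (align 2); size 6, align 2
@0: ammo [8B, align 2] → 8
@8: vy [8B, align 2] → 16
@16: target [8B, align 2] → 24
@24: state [1B, align 1] → 25
+1 pad (align 2)
@26: y [4B, align 2] → 30
@30: z [104B, align 2] → 134
@134: id [6B, align 2] → 140
size 140, align 2
array of 6: 6 × 140 = 840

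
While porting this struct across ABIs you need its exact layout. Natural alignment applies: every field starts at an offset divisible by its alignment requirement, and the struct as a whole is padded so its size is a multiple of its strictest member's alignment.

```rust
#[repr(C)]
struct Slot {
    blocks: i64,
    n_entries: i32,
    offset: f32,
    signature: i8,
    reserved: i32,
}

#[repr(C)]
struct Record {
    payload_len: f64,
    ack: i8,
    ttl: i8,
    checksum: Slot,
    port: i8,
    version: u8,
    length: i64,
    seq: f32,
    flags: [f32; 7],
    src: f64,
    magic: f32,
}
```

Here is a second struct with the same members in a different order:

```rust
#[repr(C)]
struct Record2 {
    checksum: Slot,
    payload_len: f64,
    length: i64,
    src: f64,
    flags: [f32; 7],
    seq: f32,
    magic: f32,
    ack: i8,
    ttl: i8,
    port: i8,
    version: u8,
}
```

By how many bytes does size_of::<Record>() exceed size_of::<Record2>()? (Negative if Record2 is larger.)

Slot: blocks at 0 (size 8, align 8) → ends 8; n_entries at 8 (size 4, align 4) → ends 12; offset at 12 (size 4, align 4) → ends 16; signature at 16 (size 1, align 1) → ends 17; pad 3 to align 4 for reserved; reserved at 20 (size 4, align 4) → ends 24; total 24 bytes, alignment 8
payload_len at 0 (size 8, align 8) → ends 8
ack at 8 (size 1, align 1) → ends 9
ttl at 9 (size 1, align 1) → ends 10
pad 6 to align 8 for checksum
checksum at 16 (size 24, align 8) → ends 40
port at 40 (size 1, align 1) → ends 41
version at 41 (size 1, align 1) → ends 42
pad 6 to align 8 for length
length at 48 (size 8, align 8) → ends 56
seq at 56 (size 4, align 4) → ends 60
flags at 60 (size 28, align 4) → ends 88
src at 88 (size 8, align 8) → ends 96
magic at 96 (size 4, align 4) → ends 100
tail pad 4 to reach multiple of 8
total 104 bytes, alignment 8
— Record2 —
checksum at 0 (size 24, align 8) → ends 24
payload_len at 24 (size 8, align 8) → ends 32
length at 32 (size 8, align 8) → ends 40
src at 40 (size 8, align 8) → ends 48
flags at 48 (size 28, align 4) → ends 76
seq at 76 (size 4, align 4) → ends 80
magic at 80 (size 4, align 4) → ends 84
ack at 84 (size 1, align 1) → ends 85
ttl at 85 (size 1, align 1) → ends 86
port at 86 (size 1, align 1) → ends 87
version at 87 (size 1, align 1) → ends 88
total 88 bytes, alignment 8
104 − 88 = 16

16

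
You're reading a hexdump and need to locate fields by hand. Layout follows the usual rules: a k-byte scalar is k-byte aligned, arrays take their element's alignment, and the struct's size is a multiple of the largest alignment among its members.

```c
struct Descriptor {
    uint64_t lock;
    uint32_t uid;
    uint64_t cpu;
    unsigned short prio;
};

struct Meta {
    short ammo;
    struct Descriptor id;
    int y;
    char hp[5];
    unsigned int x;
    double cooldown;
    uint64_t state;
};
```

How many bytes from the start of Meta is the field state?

64

Descriptor: lock at 0 (size 8, align 8) → ends 8; uid at 8 (size 4, align 4) → ends 12; pad 4 to align 8 for cpu; cpu at 16 (size 8, align 8) → ends 24; prio at 24 (size 2, align 2) → ends 26; tail pad 6 to reach multiple of 8; total 32 bytes, alignment 8
ammo at 0 (size 2, align 2) → ends 2
pad 6 to align 8 for id
id at 8 (size 32, align 8) → ends 40
y at 40 (size 4, align 4) → ends 44
hp at 44 (size 5, align 1) → ends 49
pad 3 to align 4 for x
x at 52 (size 4, align 4) → ends 56
cooldown at 56 (size 8, align 8) → ends 64
state at 64 (size 8, align 8) → ends 72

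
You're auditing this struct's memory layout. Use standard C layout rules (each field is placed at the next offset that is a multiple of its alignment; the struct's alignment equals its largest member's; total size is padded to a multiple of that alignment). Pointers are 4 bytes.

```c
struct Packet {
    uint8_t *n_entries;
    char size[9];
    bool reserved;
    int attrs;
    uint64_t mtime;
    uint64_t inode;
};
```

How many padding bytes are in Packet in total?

@0: n_entries [4B, align 4] → 4
@4: size [9B, align 1] → 13
@13: reserved [1B, align 1] → 14
+2 pad (align 4)
@16: attrs [4B, align 4] → 20
+4 pad (align 8)
@24: mtime [8B, align 8] → 32
@32: inode [8B, align 8] → 40
size 40, align 8
data bytes 34, size 40 → padding 6

6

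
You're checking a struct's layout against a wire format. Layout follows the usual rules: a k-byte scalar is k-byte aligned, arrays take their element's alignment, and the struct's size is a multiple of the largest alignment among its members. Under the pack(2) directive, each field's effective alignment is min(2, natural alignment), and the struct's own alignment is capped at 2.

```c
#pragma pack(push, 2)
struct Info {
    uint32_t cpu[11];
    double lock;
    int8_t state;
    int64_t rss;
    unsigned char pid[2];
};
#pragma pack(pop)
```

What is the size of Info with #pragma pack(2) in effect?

0..44  cpu  (44B, 2-aligned)
44..52  lock  (8B, 2-aligned)
52..53  state  (1B, 1-aligned)
53..54  -- padding (1B)
54..62  rss  (8B, 2-aligned)
62..64  pid  (2B, 1-aligned)
sizeof = 64, alignof = 2

64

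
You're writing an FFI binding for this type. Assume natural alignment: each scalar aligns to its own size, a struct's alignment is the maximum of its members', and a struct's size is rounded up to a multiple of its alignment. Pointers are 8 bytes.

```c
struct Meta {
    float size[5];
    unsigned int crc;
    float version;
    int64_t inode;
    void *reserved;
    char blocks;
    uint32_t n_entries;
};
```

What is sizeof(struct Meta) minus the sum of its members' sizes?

7

size at 0 (size 20, align 4) → ends 20
crc at 20 (size 4, align 4) → ends 24
version at 24 (size 4, align 4) → ends 28
pad 4 to align 8 for inode
inode at 32 (size 8, align 8) → ends 40
reserved at 40 (size 8, align 8) → ends 48
blocks at 48 (size 1, align 1) → ends 49
pad 3 to align 4 for n_entries
n_entries at 52 (size 4, align 4) → ends 56
total 56 bytes, alignment 8
data bytes 49, size 56 → padding 7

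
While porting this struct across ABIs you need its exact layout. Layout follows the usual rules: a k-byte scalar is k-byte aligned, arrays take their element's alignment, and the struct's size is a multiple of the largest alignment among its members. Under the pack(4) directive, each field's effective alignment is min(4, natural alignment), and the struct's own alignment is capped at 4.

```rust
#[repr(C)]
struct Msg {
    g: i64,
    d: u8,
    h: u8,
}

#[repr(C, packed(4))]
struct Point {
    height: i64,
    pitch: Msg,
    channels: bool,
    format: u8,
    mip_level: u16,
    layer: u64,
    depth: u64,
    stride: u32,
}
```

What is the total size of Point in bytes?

48 bytes

Msg: 0..8  g  (8B, 8-aligned); 8..9  d  (1B, 1-aligned); 9..10  h  (1B, 1-aligned); 10..16  -- tail padding (6B); sizeof = 16, alignof = 8
0..8  height  (8B, 4-aligned)
8..24  pitch  (16B, 4-aligned)
24..25  channels  (1B, 1-aligned)
25..26  format  (1B, 1-aligned)
26..28  mip_level  (2B, 2-aligned)
28..36  layer  (8B, 4-aligned)
36..44  depth  (8B, 4-aligned)
44..48  stride  (4B, 4-aligned)
sizeof = 48, alignof = 4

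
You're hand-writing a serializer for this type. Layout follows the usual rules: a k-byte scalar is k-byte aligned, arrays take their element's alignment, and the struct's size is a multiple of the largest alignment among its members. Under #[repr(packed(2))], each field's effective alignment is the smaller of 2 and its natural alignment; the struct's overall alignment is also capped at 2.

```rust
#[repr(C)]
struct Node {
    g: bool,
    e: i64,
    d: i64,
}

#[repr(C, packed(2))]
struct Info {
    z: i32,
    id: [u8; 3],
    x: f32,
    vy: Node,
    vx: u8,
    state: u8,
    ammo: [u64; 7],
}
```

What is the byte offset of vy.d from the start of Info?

Node: @0: g [1B, align 1] → 1; +7 pad (align 8); @8: e [8B, align 8] → 16; @16: d [8B, align 8] → 24; size 24, align 8
@0: z [4B, align 2] → 4
@4: id [3B, align 1] → 7
+1 pad (align 2)
@8: x [4B, align 2] → 12
@12: vy [24B, align 2] → 36
within Node: d at 16
12 + 16 = 28

28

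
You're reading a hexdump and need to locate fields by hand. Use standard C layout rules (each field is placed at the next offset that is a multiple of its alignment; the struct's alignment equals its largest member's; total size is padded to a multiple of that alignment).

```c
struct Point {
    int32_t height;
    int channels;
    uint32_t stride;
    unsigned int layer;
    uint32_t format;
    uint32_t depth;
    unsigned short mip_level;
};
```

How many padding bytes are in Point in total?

2

0..4  height  (4B, 4-aligned)
4..8  channels  (4B, 4-aligned)
8..12  stride  (4B, 4-aligned)
12..16  layer  (4B, 4-aligned)
16..20  format  (4B, 4-aligned)
20..24  depth  (4B, 4-aligned)
24..26  mip_level  (2B, 2-aligned)
26..28  -- tail padding (2B)
sizeof = 28, alignof = 4
data bytes 26, size 28 → padding 2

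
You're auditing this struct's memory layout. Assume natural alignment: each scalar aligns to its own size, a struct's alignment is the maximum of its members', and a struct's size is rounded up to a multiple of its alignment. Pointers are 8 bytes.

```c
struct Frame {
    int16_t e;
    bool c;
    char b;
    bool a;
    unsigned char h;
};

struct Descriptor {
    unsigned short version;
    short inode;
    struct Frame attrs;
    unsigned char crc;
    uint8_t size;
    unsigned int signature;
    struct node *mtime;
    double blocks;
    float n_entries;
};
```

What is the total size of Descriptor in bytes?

40

Frame: 0..2  e  (2B, 2-aligned); 2..3  c  (1B, 1-aligned); 3..4  b  (1B, 1-aligned); 4..5  a  (1B, 1-aligned); 5..6  h  (1B, 1-aligned); sizeof = 6, alignof = 2
0..2  version  (2B, 2-aligned)
2..4  inode  (2B, 2-aligned)
4..10  attrs  (6B, 2-aligned)
10..11  crc  (1B, 1-aligned)
11..12  size  (1B, 1-aligned)
12..16  signature  (4B, 4-aligned)
16..24  mtime  (8B, 8-aligned)
24..32  blocks  (8B, 8-aligned)
32..36  n_entries  (4B, 4-aligned)
36..40  -- tail padding (4B)
sizeof = 40, alignof = 8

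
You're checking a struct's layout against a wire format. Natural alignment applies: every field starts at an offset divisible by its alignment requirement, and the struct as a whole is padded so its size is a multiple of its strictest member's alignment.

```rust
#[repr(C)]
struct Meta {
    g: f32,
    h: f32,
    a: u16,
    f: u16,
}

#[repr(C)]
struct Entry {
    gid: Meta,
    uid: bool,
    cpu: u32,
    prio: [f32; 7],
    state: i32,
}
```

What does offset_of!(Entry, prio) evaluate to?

Meta: @0: g [4B, align 4] → 4; @4: h [4B, align 4] → 8; @8: a [2B, align 2] → 10; @10: f [2B, align 2] → 12; size 12, align 4
@0: gid [12B, align 4] → 12
@12: uid [1B, align 1] → 13
+3 pad (align 4)
@16: cpu [4B, align 4] → 20
@20: prio [28B, align 4] → 48

20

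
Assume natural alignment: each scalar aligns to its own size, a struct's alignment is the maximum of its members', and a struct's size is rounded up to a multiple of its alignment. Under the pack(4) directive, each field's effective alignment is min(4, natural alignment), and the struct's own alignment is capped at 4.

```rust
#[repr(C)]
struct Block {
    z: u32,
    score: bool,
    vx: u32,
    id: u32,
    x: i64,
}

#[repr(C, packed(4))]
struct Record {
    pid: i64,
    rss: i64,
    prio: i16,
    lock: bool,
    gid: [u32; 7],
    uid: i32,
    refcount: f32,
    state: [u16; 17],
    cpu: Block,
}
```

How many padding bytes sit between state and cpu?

2

Block: z at 0 (size 4, align 4) → ends 4; score at 4 (size 1, align 1) → ends 5; pad 3 to align 4 for vx; vx at 8 (size 4, align 4) → ends 12; id at 12 (size 4, align 4) → ends 16; x at 16 (size 8, align 8) → ends 24; total 24 bytes, alignment 8
pid at 0 (size 8, align 4) → ends 8
rss at 8 (size 8, align 4) → ends 16
prio at 16 (size 2, align 2) → ends 18
lock at 18 (size 1, align 1) → ends 19
pad 1 to align 4 for gid
gid at 20 (size 28, align 4) → ends 48
uid at 48 (size 4, align 4) → ends 52
refcount at 52 (size 4, align 4) → ends 56
state at 56 (size 34, align 2) → ends 90
pad 2 to align 4 for cpu
cpu at 92 (size 24, align 4) → ends 116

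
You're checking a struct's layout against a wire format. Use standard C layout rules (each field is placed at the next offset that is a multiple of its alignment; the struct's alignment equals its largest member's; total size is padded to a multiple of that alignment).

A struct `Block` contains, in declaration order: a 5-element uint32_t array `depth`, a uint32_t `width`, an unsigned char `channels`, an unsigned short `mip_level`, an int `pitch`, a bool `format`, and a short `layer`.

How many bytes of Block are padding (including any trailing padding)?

0..20  depth  (20B, 4-aligned)
20..24  width  (4B, 4-aligned)
24..25  channels  (1B, 1-aligned)
25..26  -- padding (1B)
26..28  mip_level  (2B, 2-aligned)
28..32  pitch  (4B, 4-aligned)
32..33  format  (1B, 1-aligned)
33..34  -- padding (1B)
34..36  layer  (2B, 2-aligned)
sizeof = 36, alignof = 4
data bytes 34, size 36 → padding 2

2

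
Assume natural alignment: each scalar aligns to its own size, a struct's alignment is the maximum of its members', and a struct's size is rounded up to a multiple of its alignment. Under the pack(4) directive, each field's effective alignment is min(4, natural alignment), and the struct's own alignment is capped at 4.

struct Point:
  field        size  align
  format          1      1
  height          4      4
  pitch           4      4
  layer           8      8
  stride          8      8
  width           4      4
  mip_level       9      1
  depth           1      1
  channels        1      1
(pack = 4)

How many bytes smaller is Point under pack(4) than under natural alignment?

natural layout:
  @0: format [1B, align 1] → 1
  +3 pad (align 4)
  @4: height [4B, align 4] → 8
  @8: pitch [4B, align 4] → 12
  +4 pad (align 8)
  @16: layer [8B, align 8] → 24
  @24: stride [8B, align 8] → 32
  @32: width [4B, align 4] → 36
  @36: mip_level [9B, align 1] → 45
  @45: depth [1B, align 1] → 46
  @46: channels [1B, align 1] → 47
  +1 tail pad (align 8)
  size 48, align 8
packed(4) layout:
  @0: format [1B, align 1] → 1
  +3 pad (align 4)
  @4: height [4B, align 4] → 8
  @8: pitch [4B, align 4] → 12
  @12: layer [8B, align 4] → 20
  @20: stride [8B, align 4] → 28
  @28: width [4B, align 4] → 32
  @32: mip_level [9B, align 1] → 41
  @41: depth [1B, align 1] → 42
  @42: channels [1B, align 1] → 43
  +1 tail pad (align 4)
  size 44, align 4
48 − 44 = 4

4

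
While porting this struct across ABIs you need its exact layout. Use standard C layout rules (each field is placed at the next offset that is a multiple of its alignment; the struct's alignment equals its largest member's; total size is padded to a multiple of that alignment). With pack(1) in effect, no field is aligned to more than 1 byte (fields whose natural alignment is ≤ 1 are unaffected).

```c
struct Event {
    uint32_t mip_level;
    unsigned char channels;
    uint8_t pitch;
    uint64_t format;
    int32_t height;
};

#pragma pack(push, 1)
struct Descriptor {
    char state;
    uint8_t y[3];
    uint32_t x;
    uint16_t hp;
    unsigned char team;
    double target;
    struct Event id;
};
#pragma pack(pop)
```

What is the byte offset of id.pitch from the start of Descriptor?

Event: @0: mip_level [4B, align 4] → 4; @4: channels [1B, align 1] → 5; @5: pitch [1B, align 1] → 6; +2 pad (align 8); @8: format [8B, align 8] → 16; @16: height [4B, align 4] → 20; +4 tail pad (align 8); size 24, align 8
@0: state [1B, align 1] → 1
@1: y [3B, align 1] → 4
@4: x [4B, align 1] → 8
@8: hp [2B, align 1] → 10
@10: team [1B, align 1] → 11
@11: target [8B, align 1] → 19
@19: id [24B, align 1] → 43
within Event: pitch at 5
19 + 5 = 24

24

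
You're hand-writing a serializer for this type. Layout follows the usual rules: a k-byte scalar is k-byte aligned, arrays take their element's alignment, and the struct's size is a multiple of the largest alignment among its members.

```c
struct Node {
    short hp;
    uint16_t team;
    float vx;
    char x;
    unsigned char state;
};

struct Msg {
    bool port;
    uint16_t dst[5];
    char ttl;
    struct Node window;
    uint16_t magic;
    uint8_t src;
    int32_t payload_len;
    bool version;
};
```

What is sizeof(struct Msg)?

40

Node: @0: hp [2B, align 2] → 2; @2: team [2B, align 2] → 4; @4: vx [4B, align 4] → 8; @8: x [1B, align 1] → 9; @9: state [1B, align 1] → 10; +2 tail pad (align 4); size 12, align 4
@0: port [1B, align 1] → 1
+1 pad (align 2)
@2: dst [10B, align 2] → 12
@12: ttl [1B, align 1] → 13
+3 pad (align 4)
@16: window [12B, align 4] → 28
@28: magic [2B, align 2] → 30
@30: src [1B, align 1] → 31
+1 pad (align 4)
@32: payload_len [4B, align 4] → 36
@36: version [1B, align 1] → 37
+3 tail pad (align 4)
size 40, align 4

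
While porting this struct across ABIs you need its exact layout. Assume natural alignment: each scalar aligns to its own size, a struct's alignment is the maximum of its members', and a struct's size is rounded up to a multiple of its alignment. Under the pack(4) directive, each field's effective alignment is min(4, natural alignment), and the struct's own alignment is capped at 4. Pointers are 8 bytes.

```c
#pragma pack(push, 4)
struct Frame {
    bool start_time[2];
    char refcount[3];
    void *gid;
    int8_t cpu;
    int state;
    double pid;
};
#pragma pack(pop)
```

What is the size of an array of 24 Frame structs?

768

@0: start_time [2B, align 1] → 2
@2: refcount [3B, align 1] → 5
+3 pad (align 4)
@8: gid [8B, align 4] → 16
@16: cpu [1B, align 1] → 17
+3 pad (align 4)
@20: state [4B, align 4] → 24
@24: pid [8B, align 4] → 32
size 32, align 4
array of 24: 24 × 32 = 768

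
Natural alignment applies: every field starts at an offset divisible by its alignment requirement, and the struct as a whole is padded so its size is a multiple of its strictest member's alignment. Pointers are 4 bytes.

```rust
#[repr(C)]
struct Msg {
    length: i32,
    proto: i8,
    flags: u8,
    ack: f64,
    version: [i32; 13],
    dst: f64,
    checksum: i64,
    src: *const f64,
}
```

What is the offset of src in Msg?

88

0..4  length  (4B, 4-aligned)
4..5  proto  (1B, 1-aligned)
5..6  flags  (1B, 1-aligned)
6..8  -- padding (2B)
8..16  ack  (8B, 8-aligned)
16..68  version  (52B, 4-aligned)
68..72  -- padding (4B)
72..80  dst  (8B, 8-aligned)
80..88  checksum  (8B, 8-aligned)
88..92  src  (4B, 4-aligned)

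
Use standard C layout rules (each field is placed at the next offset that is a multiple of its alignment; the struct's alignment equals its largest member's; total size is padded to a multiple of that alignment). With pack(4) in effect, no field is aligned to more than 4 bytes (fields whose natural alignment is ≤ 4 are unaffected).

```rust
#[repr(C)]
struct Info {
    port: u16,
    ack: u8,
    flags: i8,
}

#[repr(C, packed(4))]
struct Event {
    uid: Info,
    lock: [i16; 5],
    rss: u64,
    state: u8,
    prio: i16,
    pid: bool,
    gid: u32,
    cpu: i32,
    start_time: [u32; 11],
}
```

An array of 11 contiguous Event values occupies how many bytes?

924

Info: @0: port [2B, align 2] → 2; @2: ack [1B, align 1] → 3; @3: flags [1B, align 1] → 4; size 4, align 2
@0: uid [4B, align 2] → 4
@4: lock [10B, align 2] → 14
+2 pad (align 4)
@16: rss [8B, align 4] → 24
@24: state [1B, align 1] → 25
+1 pad (align 2)
@26: prio [2B, align 2] → 28
@28: pid [1B, align 1] → 29
+3 pad (align 4)
@32: gid [4B, align 4] → 36
@36: cpu [4B, align 4] → 40
@40: start_time [44B, align 4] → 84
size 84, align 4
array of 11: 11 × 84 = 924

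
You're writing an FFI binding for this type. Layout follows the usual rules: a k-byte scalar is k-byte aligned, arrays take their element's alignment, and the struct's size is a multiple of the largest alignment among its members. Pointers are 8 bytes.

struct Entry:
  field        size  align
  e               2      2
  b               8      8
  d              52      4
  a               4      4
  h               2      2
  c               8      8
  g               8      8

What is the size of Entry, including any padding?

0..2  e  (2B, 2-aligned)
2..8  -- padding (6B)
8..16  b  (8B, 8-aligned)
16..68  d  (52B, 4-aligned)
68..72  a  (4B, 4-aligned)
72..74  h  (2B, 2-aligned)
74..80  -- padding (6B)
80..88  c  (8B, 8-aligned)
88..96  g  (8B, 8-aligned)
sizeof = 96, alignof = 8

96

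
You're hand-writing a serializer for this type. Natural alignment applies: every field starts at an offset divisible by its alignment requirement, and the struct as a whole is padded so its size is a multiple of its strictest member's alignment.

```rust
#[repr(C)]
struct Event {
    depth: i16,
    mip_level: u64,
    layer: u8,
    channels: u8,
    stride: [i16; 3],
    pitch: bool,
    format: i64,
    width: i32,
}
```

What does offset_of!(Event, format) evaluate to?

0..2  depth  (2B, 2-aligned)
2..8  -- padding (6B)
8..16  mip_level  (8B, 8-aligned)
16..17  layer  (1B, 1-aligned)
17..18  channels  (1B, 1-aligned)
18..24  stride  (6B, 2-aligned)
24..25  pitch  (1B, 1-aligned)
25..32  -- padding (7B)
32..40  format  (8B, 8-aligned)

32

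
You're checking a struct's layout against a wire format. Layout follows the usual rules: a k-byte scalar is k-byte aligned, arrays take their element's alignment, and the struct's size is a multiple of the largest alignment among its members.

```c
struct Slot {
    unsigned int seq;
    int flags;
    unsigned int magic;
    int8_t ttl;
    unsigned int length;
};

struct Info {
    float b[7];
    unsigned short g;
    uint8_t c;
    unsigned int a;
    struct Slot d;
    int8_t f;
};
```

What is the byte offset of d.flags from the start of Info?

40

Slot: seq at 0 (size 4, align 4) → ends 4; flags at 4 (size 4, align 4) → ends 8; magic at 8 (size 4, align 4) → ends 12; ttl at 12 (size 1, align 1) → ends 13; pad 3 to align 4 for length; length at 16 (size 4, align 4) → ends 20; total 20 bytes, alignment 4
b at 0 (size 28, align 4) → ends 28
g at 28 (size 2, align 2) → ends 30
c at 30 (size 1, align 1) → ends 31
pad 1 to align 4 for a
a at 32 (size 4, align 4) → ends 36
d at 36 (size 20, align 4) → ends 56
within Slot: flags at 4
36 + 4 = 40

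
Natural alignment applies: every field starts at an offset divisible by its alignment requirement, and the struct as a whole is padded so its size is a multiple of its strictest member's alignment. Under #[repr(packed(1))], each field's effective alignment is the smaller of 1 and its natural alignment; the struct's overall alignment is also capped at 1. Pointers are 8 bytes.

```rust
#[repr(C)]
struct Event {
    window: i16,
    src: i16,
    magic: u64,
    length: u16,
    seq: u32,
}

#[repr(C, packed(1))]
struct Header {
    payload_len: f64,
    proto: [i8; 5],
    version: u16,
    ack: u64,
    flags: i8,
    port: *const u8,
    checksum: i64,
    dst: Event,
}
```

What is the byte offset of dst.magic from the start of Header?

48

Event: window at 0 (size 2, align 2) → ends 2; src at 2 (size 2, align 2) → ends 4; pad 4 to align 8 for magic; magic at 8 (size 8, align 8) → ends 16; length at 16 (size 2, align 2) → ends 18; pad 2 to align 4 for seq; seq at 20 (size 4, align 4) → ends 24; total 24 bytes, alignment 8
payload_len at 0 (size 8, align 1) → ends 8
proto at 8 (size 5, align 1) → ends 13
version at 13 (size 2, align 1) → ends 15
ack at 15 (size 8, align 1) → ends 23
flags at 23 (size 1, align 1) → ends 24
port at 24 (size 8, align 1) → ends 32
checksum at 32 (size 8, align 1) → ends 40
dst at 40 (size 24, align 1) → ends 64
within Event: magic at 8
40 + 8 = 48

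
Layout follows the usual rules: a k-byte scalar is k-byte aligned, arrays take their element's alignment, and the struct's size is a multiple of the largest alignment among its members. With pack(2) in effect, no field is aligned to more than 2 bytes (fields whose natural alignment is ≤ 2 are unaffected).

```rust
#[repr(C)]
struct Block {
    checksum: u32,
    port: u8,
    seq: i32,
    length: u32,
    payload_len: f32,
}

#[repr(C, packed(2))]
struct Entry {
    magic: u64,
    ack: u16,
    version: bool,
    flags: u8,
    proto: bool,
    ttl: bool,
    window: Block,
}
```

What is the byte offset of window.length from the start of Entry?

26

Block: checksum at 0 (size 4, align 4) → ends 4; port at 4 (size 1, align 1) → ends 5; pad 3 to align 4 for seq; seq at 8 (size 4, align 4) → ends 12; length at 12 (size 4, align 4) → ends 16; payload_len at 16 (size 4, align 4) → ends 20; total 20 bytes, alignment 4
magic at 0 (size 8, align 2) → ends 8
ack at 8 (size 2, align 2) → ends 10
version at 10 (size 1, align 1) → ends 11
flags at 11 (size 1, align 1) → ends 12
proto at 12 (size 1, align 1) → ends 13
ttl at 13 (size 1, align 1) → ends 14
window at 14 (size 20, align 2) → ends 34
within Block: length at 12
14 + 12 = 26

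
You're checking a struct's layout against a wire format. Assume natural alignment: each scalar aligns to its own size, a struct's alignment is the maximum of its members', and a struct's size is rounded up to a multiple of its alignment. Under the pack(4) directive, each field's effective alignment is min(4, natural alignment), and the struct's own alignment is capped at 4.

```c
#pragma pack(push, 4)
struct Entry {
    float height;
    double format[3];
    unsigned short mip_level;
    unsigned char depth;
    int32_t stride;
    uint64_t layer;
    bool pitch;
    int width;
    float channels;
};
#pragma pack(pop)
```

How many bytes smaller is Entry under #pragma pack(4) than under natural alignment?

8

natural layout:
  @0: height [4B, align 4] → 4
  +4 pad (align 8)
  @8: format [24B, align 8] → 32
  @32: mip_level [2B, align 2] → 34
  @34: depth [1B, align 1] → 35
  +1 pad (align 4)
  @36: stride [4B, align 4] → 40
  @40: layer [8B, align 8] → 48
  @48: pitch [1B, align 1] → 49
  +3 pad (align 4)
  @52: width [4B, align 4] → 56
  @56: channels [4B, align 4] → 60
  +4 tail pad (align 8)
  size 64, align 8
packed(4) layout:
  @0: height [4B, align 4] → 4
  @4: format [24B, align 4] → 28
  @28: mip_level [2B, align 2] → 30
  @30: depth [1B, align 1] → 31
  +1 pad (align 4)
  @32: stride [4B, align 4] → 36
  @36: layer [8B, align 4] → 44
  @44: pitch [1B, align 1] → 45
  +3 pad (align 4)
  @48: width [4B, align 4] → 52
  @52: channels [4B, align 4] → 56
  size 56, align 4
64 − 56 = 8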